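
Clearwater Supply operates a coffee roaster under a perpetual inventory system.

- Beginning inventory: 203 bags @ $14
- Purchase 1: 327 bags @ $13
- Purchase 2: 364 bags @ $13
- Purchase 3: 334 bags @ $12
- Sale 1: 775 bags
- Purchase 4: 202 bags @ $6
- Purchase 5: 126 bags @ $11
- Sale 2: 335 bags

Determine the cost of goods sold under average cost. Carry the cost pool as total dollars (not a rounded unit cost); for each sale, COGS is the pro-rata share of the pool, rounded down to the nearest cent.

COGS = $13,611.98

After Beginning: 203 on hand, pool $2,842.00 (≈ $14.0000 each)
After Purchase 1: 530 on hand, pool $7,093.00 (≈ $13.3830 each)
After Purchase 2: 894 on hand, pool $11,825.00 (≈ $13.2271 each)
After Purchase 3: 1228 on hand, pool $15,833.00 (≈ $12.8933 each)
Sale 1, sell 775: 775/1228 × $15,833.00 → $9,992.32
After Purchase 4: 655 on hand, pool $7,052.68 (≈ $10.7675 each)
After Purchase 5: 781 on hand, pool $8,438.68 (≈ $10.8050 each)
Sale 2, sell 335: 335/781 × $8,438.68 → $3,619.66
Total COGS = $9,992.32 + $3,619.66 = $13,611.98
Ending inventory (cost pool remaining) = $4,819.02
Check: goods available $18,431.00 = COGS $13,611.98 + ending $4,819.02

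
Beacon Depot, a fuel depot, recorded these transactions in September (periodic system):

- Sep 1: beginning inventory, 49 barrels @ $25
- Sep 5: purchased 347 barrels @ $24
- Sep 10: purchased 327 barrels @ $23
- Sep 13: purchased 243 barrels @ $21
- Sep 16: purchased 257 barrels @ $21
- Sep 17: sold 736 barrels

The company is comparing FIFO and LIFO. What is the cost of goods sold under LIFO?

FIFO COGS: 49 @ $25 + 347 @ $24 + 327 @ $23 + 13 @ $21 = $17,347
LIFO COGS: 257 @ $21 + 243 @ $21 + 236 @ $23 = $15,928

COGS = $15,928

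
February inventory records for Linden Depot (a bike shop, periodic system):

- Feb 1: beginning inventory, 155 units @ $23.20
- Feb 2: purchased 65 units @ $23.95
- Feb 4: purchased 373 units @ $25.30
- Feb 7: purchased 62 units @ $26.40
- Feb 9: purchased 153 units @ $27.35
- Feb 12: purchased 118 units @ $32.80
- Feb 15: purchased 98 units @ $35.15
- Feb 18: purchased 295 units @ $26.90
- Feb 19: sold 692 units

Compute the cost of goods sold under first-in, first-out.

Feb 19, 692 sold [FIFO — oldest first]: 155 @ $23.20 + 65 @ $23.95 + 373 @ $25.30 + 62 @ $26.40 + 37 @ $27.35 = $17,238.40
Ending inventory: 116 @ $27.35 + 118 @ $32.80 + 98 @ $35.15 + 295 @ $26.90 = $18,423.20

COGS = $17,238.40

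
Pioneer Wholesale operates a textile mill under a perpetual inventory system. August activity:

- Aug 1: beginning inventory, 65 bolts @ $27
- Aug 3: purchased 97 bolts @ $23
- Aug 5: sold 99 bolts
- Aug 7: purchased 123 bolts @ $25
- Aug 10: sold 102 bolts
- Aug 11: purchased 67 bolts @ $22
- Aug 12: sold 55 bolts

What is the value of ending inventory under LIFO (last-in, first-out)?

Aug 5, 99 sold [LIFO — newest first]: 97 @ $23 + 2 @ $27 = $2,285
Aug 10, 102 sold [LIFO — newest first]: 102 @ $25 = $2,550
Aug 12, 55 sold [LIFO — newest first]: 55 @ $22 = $1,210
Total COGS = $2,285 + $2,550 + $1,210 = $6,045
Ending inventory: 63 @ $27 + 21 @ $25 + 12 @ $22 = $2,490

Ending inventory = $2,490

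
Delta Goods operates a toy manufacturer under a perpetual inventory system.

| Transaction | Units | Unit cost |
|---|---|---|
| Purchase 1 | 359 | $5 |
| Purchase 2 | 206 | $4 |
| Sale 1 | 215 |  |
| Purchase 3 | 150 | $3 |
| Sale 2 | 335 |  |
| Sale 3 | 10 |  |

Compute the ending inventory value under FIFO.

Ending inventory = $470

Sale 1 (215) [FIFO — oldest first]: 215 @ $5 = $1,075
Sale 2 (335) [FIFO — oldest first]: 144 @ $5 + 191 @ $4 = $1,484
Sale 3 (10) [FIFO — oldest first]: 10 @ $4 = $40
Total COGS = $1,075 + $1,484 + $40 = $2,599
Ending inventory: 5 @ $4 + 150 @ $3 = $470
Check: goods available $3,069 = COGS $2,599 + ending $470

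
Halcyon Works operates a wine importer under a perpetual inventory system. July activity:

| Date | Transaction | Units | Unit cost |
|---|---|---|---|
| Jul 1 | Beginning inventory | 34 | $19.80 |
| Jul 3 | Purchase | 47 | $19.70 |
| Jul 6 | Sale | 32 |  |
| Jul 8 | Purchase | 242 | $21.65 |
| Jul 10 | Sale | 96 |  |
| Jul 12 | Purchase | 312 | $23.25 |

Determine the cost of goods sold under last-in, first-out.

COGS = $2,708.80

Jul 6, 32 sold [LIFO — newest first]: 32 @ $19.70 = $630.40
Jul 10, 96 sold [LIFO — newest first]: 96 @ $21.65 = $2,078.40
Total COGS = $630.40 + $2,078.40 = $2,708.80
Ending inventory: 34 @ $19.80 + 15 @ $19.70 + 146 @ $21.65 + 312 @ $23.25 = $11,383.60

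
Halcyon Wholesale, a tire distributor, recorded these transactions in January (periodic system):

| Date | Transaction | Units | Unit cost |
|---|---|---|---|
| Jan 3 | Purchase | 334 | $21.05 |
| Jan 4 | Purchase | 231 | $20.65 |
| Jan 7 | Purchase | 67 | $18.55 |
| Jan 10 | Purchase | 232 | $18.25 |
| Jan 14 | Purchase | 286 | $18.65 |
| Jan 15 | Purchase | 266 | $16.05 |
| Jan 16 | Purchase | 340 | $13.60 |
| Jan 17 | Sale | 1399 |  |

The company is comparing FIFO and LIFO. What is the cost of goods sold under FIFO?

FIFO COGS: 334 @ $21.05 + 231 @ $20.65 + 67 @ $18.55 + 232 @ $18.25 + 286 @ $18.65 + 249 @ $16.05 = $26,608.05
LIFO COGS: 340 @ $13.60 + 266 @ $16.05 + 286 @ $18.65 + 232 @ $18.25 + 67 @ $18.55 + 208 @ $20.65 = $23,999.25

COGS = $26,608.05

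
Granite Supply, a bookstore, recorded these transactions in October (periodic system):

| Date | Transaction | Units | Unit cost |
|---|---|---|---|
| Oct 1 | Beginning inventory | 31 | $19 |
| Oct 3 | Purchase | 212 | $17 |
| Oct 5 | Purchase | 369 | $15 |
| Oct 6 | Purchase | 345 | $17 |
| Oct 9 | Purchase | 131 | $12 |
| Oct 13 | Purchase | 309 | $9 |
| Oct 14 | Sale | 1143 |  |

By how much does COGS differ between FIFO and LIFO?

$2,072

FIFO COGS: 31 @ $19 + 212 @ $17 + 369 @ $15 + 345 @ $17 + 131 @ $12 + 55 @ $9 = $17,660
LIFO COGS: 309 @ $9 + 131 @ $12 + 345 @ $17 + 358 @ $15 = $15,588
Difference = |$17,660 − $15,588| = $2,072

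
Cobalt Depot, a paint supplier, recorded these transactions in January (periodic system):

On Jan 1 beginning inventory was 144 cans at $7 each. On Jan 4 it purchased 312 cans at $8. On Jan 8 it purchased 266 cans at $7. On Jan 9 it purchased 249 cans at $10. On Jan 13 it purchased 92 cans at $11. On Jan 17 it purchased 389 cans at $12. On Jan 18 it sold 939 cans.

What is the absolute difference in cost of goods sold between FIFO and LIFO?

$2,097

FIFO COGS: 144 @ $7 + 312 @ $8 + 266 @ $7 + 217 @ $10 = $7,536
LIFO COGS: 389 @ $12 + 92 @ $11 + 249 @ $10 + 209 @ $7 = $9,633
Difference = |$7,536 − $9,633| = $2,097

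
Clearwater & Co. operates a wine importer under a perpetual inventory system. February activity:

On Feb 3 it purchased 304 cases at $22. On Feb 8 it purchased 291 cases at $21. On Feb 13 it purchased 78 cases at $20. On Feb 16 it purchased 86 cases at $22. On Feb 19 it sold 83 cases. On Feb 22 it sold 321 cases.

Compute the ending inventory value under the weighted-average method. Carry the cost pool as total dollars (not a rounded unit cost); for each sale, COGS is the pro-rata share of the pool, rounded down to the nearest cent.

Ending inventory = $7,600.94

After Feb 3: 304 on hand, pool $6,688.00 (≈ $22.0000 each)
After Feb 8: 595 on hand, pool $12,799.00 (≈ $21.5109 each)
After Feb 13: 673 on hand, pool $14,359.00 (≈ $21.3358 each)
After Feb 16: 759 on hand, pool $16,251.00 (≈ $21.4111 each)
Feb 19, sell 83: 83/759 × $16,251.00 → $1,777.11
Feb 22, sell 321: 321/676 × $14,473.89 → $6,872.95
Total COGS = $1,777.11 + $6,872.95 = $8,650.06
Ending inventory (cost pool remaining) = $7,600.94
Check: goods available $16,251.00 = COGS $8,650.06 + ending $7,600.94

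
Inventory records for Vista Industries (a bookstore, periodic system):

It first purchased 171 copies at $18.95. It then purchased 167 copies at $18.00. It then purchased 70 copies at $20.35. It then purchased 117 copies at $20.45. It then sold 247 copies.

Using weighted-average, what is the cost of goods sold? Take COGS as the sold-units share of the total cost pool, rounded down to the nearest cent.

COGS = $4,734.68

Sale 1, sell 247: 247/525 × $10,063.60 → $4,734.68
Ending inventory (cost pool remaining) = $5,328.92
Check: goods available $10,063.60 = COGS $4,734.68 + ending $5,328.92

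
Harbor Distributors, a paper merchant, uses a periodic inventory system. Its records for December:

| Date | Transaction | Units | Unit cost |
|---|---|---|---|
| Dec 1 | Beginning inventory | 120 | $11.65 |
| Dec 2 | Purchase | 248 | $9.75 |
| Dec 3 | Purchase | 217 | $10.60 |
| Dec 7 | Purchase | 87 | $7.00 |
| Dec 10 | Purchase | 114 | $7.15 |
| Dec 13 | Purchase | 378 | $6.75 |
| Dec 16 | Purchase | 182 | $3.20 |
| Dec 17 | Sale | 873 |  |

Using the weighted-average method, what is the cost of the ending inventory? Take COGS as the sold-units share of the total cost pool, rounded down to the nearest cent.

Dec 17, sell 873: 873/1346 × $10,674.20 → $6,923.16
Ending inventory (cost pool remaining) = $3,751.04

Ending inventory = $3,751.04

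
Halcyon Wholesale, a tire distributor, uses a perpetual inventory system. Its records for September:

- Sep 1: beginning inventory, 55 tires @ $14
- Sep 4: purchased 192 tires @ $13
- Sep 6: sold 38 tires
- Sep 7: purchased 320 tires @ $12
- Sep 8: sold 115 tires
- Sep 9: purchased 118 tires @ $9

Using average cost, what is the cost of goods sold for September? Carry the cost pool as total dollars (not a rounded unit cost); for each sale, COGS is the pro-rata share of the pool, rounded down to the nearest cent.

After Sep 1: 55 on hand, pool $770.00 (≈ $14.0000 each)
After Sep 4: 247 on hand, pool $3,266.00 (≈ $13.2227 each)
Sep 6, sell 38: 38/247 × $3,266.00 → $502.46
After Sep 7: 529 on hand, pool $6,603.54 (≈ $12.4831 each)
Sep 8, sell 115: 115/529 × $6,603.54 → $1,435.55
After Sep 9: 532 on hand, pool $6,229.99 (≈ $11.7105 each)
Total COGS = $502.46 + $1,435.55 = $1,938.01
Ending inventory (cost pool remaining) = $6,229.99
Check: goods available $8,168.00 = COGS $1,938.01 + ending $6,229.99

COGS = $1,938.01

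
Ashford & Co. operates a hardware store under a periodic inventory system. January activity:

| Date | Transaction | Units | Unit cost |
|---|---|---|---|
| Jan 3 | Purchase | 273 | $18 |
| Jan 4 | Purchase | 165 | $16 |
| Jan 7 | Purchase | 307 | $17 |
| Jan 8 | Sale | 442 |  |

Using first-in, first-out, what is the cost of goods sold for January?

COGS = $7,622

Jan 8, 442 sold [FIFO — oldest first]: 273 @ $18 + 165 @ $16 + 4 @ $17 = $7,622
Ending inventory: 303 @ $17 = $5,151
Check: goods available $12,773 = COGS $7,622 + ending $5,151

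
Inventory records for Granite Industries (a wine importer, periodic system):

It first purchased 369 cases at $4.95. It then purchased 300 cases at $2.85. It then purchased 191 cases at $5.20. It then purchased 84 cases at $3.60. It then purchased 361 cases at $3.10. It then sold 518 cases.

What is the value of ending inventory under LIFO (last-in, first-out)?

Ending inventory = $3,295.15

Sale 1 (518) [LIFO — newest first]: 361 @ $3.10 + 84 @ $3.60 + 73 @ $5.20 = $1,801.10
Ending inventory: 369 @ $4.95 + 300 @ $2.85 + 118 @ $5.20 = $3,295.15
Check: goods available $5,096.25 = COGS $1,801.10 + ending $3,295.15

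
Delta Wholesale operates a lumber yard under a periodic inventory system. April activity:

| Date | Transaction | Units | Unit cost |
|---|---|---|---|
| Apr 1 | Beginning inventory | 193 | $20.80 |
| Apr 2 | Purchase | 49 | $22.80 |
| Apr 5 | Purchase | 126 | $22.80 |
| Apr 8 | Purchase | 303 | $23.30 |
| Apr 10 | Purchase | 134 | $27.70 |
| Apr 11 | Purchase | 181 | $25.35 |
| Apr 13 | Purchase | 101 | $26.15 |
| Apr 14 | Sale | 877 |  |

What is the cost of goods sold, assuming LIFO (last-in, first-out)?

COGS = $21,603.60

Apr 14, 877 sold [LIFO — newest first]: 101 @ $26.15 + 181 @ $25.35 + 134 @ $27.70 + 303 @ $23.30 + 126 @ $22.80 + 32 @ $22.80 = $21,603.60
Ending inventory: 193 @ $20.80 + 17 @ $22.80 = $4,402.00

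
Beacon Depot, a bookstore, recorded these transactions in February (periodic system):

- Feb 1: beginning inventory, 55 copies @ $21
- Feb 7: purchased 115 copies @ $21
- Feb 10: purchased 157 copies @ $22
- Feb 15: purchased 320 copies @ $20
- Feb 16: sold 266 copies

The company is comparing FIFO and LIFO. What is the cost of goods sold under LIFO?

FIFO COGS: 55 @ $21 + 115 @ $21 + 96 @ $22 = $5,682
LIFO COGS: 266 @ $20 = $5,320

COGS = $5,320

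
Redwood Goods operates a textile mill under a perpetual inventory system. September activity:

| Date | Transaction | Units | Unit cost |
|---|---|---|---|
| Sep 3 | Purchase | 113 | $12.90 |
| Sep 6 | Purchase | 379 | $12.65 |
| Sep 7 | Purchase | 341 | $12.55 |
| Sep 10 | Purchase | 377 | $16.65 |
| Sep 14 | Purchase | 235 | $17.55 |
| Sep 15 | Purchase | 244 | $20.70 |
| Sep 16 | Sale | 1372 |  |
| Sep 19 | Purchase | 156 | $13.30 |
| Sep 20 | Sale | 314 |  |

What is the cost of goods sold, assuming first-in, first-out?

Sep 16, 1372 sold [FIFO — oldest first]: 113 @ $12.90 + 379 @ $12.65 + 341 @ $12.55 + 377 @ $16.65 + 162 @ $17.55 = $19,651.75
Sep 20, 314 sold [FIFO — oldest first]: 73 @ $17.55 + 241 @ $20.70 = $6,269.85
Total COGS = $19,651.75 + $6,269.85 = $25,921.60
Ending inventory: 3 @ $20.70 + 156 @ $13.30 = $2,136.90

COGS = $25,921.60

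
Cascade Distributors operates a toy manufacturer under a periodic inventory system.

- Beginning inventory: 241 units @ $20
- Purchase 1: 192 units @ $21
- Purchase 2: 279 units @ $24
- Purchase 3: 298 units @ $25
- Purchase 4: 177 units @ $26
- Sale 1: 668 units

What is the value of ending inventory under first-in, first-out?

Ending inventory = $13,108

Sale 1 (668) [FIFO — oldest first]: 241 @ $20 + 192 @ $21 + 235 @ $24 = $14,492
Ending inventory: 44 @ $24 + 298 @ $25 + 177 @ $26 = $13,108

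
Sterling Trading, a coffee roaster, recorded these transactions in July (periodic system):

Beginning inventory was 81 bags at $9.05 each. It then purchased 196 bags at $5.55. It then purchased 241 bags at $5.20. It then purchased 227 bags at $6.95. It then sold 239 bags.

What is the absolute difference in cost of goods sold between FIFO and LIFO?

FIFO COGS: 81 @ $9.05 + 158 @ $5.55 = $1,609.95
LIFO COGS: 227 @ $6.95 + 12 @ $5.20 = $1,640.05
Difference = |$1,609.95 − $1,640.05| = $30.10

$30.10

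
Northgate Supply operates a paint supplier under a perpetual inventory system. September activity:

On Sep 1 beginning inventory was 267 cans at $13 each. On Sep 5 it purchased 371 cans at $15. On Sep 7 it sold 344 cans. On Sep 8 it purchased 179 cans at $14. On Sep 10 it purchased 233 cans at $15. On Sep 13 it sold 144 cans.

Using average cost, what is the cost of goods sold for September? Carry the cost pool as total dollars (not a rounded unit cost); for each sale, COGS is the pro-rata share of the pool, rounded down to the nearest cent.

After Sep 1: 267 on hand, pool $3,471.00 (≈ $13.0000 each)
After Sep 5: 638 on hand, pool $9,036.00 (≈ $14.1630 each)
Sep 7, sell 344: 344/638 × $9,036.00 → $4,872.07
After Sep 8: 473 on hand, pool $6,669.93 (≈ $14.1013 each)
After Sep 10: 706 on hand, pool $10,164.93 (≈ $14.3979 each)
Sep 13, sell 144: 144/706 × $10,164.93 → $2,073.30
Total COGS = $4,872.07 + $2,073.30 = $6,945.37
Ending inventory (cost pool remaining) = $8,091.63
Check: goods available $15,037.00 = COGS $6,945.37 + ending $8,091.63

COGS = $6,945.37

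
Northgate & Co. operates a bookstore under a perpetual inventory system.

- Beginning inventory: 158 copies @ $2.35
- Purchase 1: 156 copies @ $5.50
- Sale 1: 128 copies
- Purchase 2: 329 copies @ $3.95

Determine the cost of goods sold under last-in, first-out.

Sale 1 (128) [LIFO — newest first]: 128 @ $5.50 = $704.00
Ending inventory: 158 @ $2.35 + 28 @ $5.50 + 329 @ $3.95 = $1,824.85

COGS = $704.00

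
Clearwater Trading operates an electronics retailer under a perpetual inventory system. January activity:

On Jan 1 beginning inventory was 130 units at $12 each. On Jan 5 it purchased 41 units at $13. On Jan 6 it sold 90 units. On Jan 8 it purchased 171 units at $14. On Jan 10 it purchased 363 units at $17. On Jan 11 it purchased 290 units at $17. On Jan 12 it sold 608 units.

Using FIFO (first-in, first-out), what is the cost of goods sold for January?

Jan 6, 90 sold [FIFO — oldest first]: 90 @ $12 = $1,080
Jan 12, 608 sold [FIFO — oldest first]: 40 @ $12 + 41 @ $13 + 171 @ $14 + 356 @ $17 = $9,459
Total COGS = $1,080 + $9,459 = $10,539
Ending inventory: 7 @ $17 + 290 @ $17 = $5,049
Check: goods available $15,588 = COGS $10,539 + ending $5,049

COGS = $10,539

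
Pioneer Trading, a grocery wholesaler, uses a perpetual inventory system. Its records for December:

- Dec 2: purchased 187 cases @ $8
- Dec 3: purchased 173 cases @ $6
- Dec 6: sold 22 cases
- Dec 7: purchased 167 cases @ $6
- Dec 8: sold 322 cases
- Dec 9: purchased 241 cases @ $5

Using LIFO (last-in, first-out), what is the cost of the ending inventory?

Dec 6, 22 sold [LIFO — newest first]: 22 @ $6 = $132
Dec 8, 322 sold [LIFO — newest first]: 167 @ $6 + 151 @ $6 + 4 @ $8 = $1,940
Total COGS = $132 + $1,940 = $2,072
Ending inventory: 183 @ $8 + 241 @ $5 = $2,669
Check: goods available $4,741 = COGS $2,072 + ending $2,669

Ending inventory = $2,669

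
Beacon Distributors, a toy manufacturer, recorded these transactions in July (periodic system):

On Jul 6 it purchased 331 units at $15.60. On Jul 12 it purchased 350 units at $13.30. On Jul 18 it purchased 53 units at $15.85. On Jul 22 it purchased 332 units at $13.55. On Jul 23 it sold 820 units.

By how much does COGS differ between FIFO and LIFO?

$504.30

FIFO COGS: 331 @ $15.60 + 350 @ $13.30 + 53 @ $15.85 + 86 @ $13.55 = $11,823.95
LIFO COGS: 332 @ $13.55 + 53 @ $15.85 + 350 @ $13.30 + 85 @ $15.60 = $11,319.65
Difference = |$11,823.95 − $11,319.65| = $504.30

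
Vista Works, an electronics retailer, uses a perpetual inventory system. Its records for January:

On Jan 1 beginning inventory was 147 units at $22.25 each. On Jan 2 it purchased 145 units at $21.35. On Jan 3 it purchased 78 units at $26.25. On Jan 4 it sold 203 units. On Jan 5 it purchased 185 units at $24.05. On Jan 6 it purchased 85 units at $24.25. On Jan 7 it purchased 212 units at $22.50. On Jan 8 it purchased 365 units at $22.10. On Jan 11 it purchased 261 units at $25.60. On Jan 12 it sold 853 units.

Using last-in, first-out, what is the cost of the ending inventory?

Ending inventory = $9,844.50

Jan 4, 203 sold [LIFO — newest first]: 78 @ $26.25 + 125 @ $21.35 = $4,716.25
Jan 12, 853 sold [LIFO — newest first]: 261 @ $25.60 + 365 @ $22.10 + 212 @ $22.50 + 15 @ $24.25 = $19,881.85
Total COGS = $4,716.25 + $19,881.85 = $24,598.10
Ending inventory: 147 @ $22.25 + 20 @ $21.35 + 185 @ $24.05 + 70 @ $24.25 = $9,844.50
Check: goods available $34,442.60 = COGS $24,598.10 + ending $9,844.50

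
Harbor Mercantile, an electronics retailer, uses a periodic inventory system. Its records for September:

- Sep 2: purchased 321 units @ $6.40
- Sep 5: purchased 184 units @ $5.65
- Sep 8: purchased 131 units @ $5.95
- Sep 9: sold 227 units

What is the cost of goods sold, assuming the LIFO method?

Sep 9, 227 sold [LIFO — newest first]: 131 @ $5.95 + 96 @ $5.65 = $1,321.85
Ending inventory: 321 @ $6.40 + 88 @ $5.65 = $2,551.60

COGS = $1,321.85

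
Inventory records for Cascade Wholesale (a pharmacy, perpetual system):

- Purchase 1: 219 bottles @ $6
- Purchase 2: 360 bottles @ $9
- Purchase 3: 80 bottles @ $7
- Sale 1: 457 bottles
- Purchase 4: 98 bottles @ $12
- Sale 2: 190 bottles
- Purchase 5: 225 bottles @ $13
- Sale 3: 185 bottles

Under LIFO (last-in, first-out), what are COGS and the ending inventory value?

COGS = $8,035; ending inventory = $1,180

Sale 1 (457) [LIFO — newest first]: 80 @ $7 + 360 @ $9 + 17 @ $6 = $3,902
Sale 2 (190) [LIFO — newest first]: 98 @ $12 + 92 @ $6 = $1,728
Sale 3 (185) [LIFO — newest first]: 185 @ $13 = $2,405
Total COGS = $3,902 + $1,728 + $2,405 = $8,035
Ending inventory: 110 @ $6 + 40 @ $13 = $1,180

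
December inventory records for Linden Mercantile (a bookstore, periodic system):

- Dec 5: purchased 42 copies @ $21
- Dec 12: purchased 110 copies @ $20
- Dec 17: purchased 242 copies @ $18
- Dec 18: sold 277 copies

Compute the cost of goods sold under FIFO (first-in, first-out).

Dec 18, 277 sold [FIFO — oldest first]: 42 @ $21 + 110 @ $20 + 125 @ $18 = $5,332
Ending inventory: 117 @ $18 = $2,106
Check: goods available $7,438 = COGS $5,332 + ending $2,106

COGS = $5,332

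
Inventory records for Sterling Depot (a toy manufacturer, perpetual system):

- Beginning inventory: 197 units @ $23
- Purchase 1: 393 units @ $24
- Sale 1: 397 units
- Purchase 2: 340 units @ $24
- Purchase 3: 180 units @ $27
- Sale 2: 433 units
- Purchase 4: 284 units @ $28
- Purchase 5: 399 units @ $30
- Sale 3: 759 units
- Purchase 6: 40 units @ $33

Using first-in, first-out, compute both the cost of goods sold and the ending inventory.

COGS = $40,785; ending inventory = $7,440

Sale 1 (397) [FIFO — oldest first]: 197 @ $23 + 200 @ $24 = $9,331
Sale 2 (433) [FIFO — oldest first]: 193 @ $24 + 240 @ $24 = $10,392
Sale 3 (759) [FIFO — oldest first]: 100 @ $24 + 180 @ $27 + 284 @ $28 + 195 @ $30 = $21,062
Total COGS = $9,331 + $10,392 + $21,062 = $40,785
Ending inventory: 204 @ $30 + 40 @ $33 = $7,440
Check: goods available $48,225 = COGS $40,785 + ending $7,440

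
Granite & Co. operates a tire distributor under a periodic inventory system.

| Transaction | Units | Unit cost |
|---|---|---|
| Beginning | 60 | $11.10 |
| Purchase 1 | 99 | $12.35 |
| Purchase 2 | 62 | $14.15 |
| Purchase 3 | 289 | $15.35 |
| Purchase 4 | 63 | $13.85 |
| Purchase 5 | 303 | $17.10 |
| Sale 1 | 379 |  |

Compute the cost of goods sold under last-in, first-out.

COGS = $6,253.40

Sale 1 (379) [LIFO — newest first]: 303 @ $17.10 + 63 @ $13.85 + 13 @ $15.35 = $6,253.40
Ending inventory: 60 @ $11.10 + 99 @ $12.35 + 62 @ $14.15 + 276 @ $15.35 = $7,002.55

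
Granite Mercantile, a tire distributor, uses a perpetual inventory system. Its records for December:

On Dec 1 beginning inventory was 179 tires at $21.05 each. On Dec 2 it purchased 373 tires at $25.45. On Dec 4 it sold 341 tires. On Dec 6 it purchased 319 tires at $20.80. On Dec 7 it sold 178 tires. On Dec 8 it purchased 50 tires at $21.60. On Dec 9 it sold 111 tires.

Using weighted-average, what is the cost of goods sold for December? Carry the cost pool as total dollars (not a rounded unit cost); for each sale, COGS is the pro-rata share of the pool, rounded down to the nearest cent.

After Dec 1: 179 on hand, pool $3,767.95 (≈ $21.0500 each)
After Dec 2: 552 on hand, pool $13,260.80 (≈ $24.0232 each)
Dec 4, sell 341: 341/552 × $13,260.80 → $8,191.90
After Dec 6: 530 on hand, pool $11,704.10 (≈ $22.0832 each)
Dec 7, sell 178: 178/530 × $11,704.10 → $3,930.81
After Dec 8: 402 on hand, pool $8,853.29 (≈ $22.0231 each)
Dec 9, sell 111: 111/402 × $8,853.29 → $2,444.56
Total COGS = $8,191.90 + $3,930.81 + $2,444.56 = $14,567.27
Ending inventory (cost pool remaining) = $6,408.73
Check: goods available $20,976.00 = COGS $14,567.27 + ending $6,408.73

COGS = $14,567.27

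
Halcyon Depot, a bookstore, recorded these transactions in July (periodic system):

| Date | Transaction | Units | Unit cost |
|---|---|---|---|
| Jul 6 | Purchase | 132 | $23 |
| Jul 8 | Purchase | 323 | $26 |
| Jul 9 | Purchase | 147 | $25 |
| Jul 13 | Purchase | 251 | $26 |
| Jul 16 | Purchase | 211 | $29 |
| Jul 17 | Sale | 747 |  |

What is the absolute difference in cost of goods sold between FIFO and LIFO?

$1,029

FIFO COGS: 132 @ $23 + 323 @ $26 + 147 @ $25 + 145 @ $26 = $18,879
LIFO COGS: 211 @ $29 + 251 @ $26 + 147 @ $25 + 138 @ $26 = $19,908
Difference = |$18,879 − $19,908| = $1,029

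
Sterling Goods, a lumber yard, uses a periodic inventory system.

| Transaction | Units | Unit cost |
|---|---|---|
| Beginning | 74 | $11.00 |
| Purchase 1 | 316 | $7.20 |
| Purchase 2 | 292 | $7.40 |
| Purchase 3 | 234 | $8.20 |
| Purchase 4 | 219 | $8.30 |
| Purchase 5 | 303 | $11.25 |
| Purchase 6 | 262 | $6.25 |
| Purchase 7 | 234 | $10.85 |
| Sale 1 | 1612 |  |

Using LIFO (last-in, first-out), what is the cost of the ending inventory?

Ending inventory = $2,599.60

Sale 1 (1612) [LIFO — newest first]: 234 @ $10.85 + 262 @ $6.25 + 303 @ $11.25 + 219 @ $8.30 + 234 @ $8.20 + 292 @ $7.40 + 68 @ $7.20 = $13,972.05
Ending inventory: 74 @ $11.00 + 248 @ $7.20 = $2,599.60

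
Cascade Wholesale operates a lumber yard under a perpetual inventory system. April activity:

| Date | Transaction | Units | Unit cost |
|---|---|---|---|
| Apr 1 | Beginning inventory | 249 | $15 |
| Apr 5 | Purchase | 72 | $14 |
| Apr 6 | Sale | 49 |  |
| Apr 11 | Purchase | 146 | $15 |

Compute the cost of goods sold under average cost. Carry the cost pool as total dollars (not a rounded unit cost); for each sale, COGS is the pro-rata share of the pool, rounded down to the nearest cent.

COGS = $724.00

After Apr 1: 249 on hand, pool $3,735.00 (≈ $15.0000 each)
After Apr 5: 321 on hand, pool $4,743.00 (≈ $14.7757 each)
Apr 6, sell 49: 49/321 × $4,743.00 → $724.00
After Apr 11: 418 on hand, pool $6,209.00 (≈ $14.8541 each)
Ending inventory (cost pool remaining) = $6,209.00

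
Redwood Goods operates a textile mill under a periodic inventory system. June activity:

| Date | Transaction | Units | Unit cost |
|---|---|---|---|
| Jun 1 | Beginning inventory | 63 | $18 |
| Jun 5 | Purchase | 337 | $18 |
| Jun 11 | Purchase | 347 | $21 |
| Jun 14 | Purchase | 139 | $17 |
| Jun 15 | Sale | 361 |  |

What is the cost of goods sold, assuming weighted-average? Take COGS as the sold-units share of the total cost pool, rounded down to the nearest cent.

COGS = $6,865.51

Jun 15, sell 361: 361/886 × $16,850.00 → $6,865.51
Ending inventory (cost pool remaining) = $9,984.49
Check: goods available $16,850.00 = COGS $6,865.51 + ending $9,984.49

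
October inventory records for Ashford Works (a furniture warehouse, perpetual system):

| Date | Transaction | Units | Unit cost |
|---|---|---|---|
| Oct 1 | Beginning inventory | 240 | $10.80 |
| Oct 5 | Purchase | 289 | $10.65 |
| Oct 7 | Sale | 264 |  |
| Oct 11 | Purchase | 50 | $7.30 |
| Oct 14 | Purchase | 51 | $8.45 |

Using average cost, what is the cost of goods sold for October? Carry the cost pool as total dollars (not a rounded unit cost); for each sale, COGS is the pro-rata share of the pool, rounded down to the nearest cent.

COGS = $2,829.56

After Oct 1: 240 on hand, pool $2,592.00 (≈ $10.8000 each)
After Oct 5: 529 on hand, pool $5,669.85 (≈ $10.7181 each)
Oct 7, sell 264: 264/529 × $5,669.85 → $2,829.56
After Oct 11: 315 on hand, pool $3,205.29 (≈ $10.1755 each)
After Oct 14: 366 on hand, pool $3,636.24 (≈ $9.9351 each)
Ending inventory (cost pool remaining) = $3,636.24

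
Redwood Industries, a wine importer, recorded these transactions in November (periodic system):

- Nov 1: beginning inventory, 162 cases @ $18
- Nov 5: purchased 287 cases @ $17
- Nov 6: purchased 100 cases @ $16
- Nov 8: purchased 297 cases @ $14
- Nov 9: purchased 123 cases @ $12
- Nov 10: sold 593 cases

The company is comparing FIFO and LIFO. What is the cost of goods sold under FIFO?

FIFO COGS: 162 @ $18 + 287 @ $17 + 100 @ $16 + 44 @ $14 = $10,011
LIFO COGS: 123 @ $12 + 297 @ $14 + 100 @ $16 + 73 @ $17 = $8,475

COGS = $10,011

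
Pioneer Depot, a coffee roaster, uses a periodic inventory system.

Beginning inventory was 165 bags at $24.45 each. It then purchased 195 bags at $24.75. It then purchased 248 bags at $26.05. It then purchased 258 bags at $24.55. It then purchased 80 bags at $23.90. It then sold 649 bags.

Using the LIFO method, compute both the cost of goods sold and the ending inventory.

Sale 1 (649) [LIFO — newest first]: 80 @ $23.90 + 258 @ $24.55 + 248 @ $26.05 + 63 @ $24.75 = $16,265.55
Ending inventory: 165 @ $24.45 + 132 @ $24.75 = $7,301.25
Check: goods available $23,566.80 = COGS $16,265.55 + ending $7,301.25

COGS = $16,265.55; ending inventory = $7,301.25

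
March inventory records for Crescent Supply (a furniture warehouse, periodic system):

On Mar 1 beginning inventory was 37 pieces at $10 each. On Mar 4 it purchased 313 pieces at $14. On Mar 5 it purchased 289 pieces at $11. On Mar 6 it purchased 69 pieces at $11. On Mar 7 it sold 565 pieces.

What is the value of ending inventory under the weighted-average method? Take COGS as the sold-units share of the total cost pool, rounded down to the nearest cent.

Ending inventory = $1,755.19

Mar 7, sell 565: 565/708 × $8,690.00 → $6,934.81
Ending inventory (cost pool remaining) = $1,755.19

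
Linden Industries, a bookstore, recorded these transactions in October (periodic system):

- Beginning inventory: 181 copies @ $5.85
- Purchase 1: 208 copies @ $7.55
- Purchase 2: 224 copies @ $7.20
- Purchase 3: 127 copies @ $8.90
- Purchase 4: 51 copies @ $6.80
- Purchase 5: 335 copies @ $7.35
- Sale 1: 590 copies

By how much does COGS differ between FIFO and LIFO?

$417.30

FIFO COGS: 181 @ $5.85 + 208 @ $7.55 + 201 @ $7.20 = $4,076.45
LIFO COGS: 335 @ $7.35 + 51 @ $6.80 + 127 @ $8.90 + 77 @ $7.20 = $4,493.75
Difference = |$4,076.45 − $4,493.75| = $417.30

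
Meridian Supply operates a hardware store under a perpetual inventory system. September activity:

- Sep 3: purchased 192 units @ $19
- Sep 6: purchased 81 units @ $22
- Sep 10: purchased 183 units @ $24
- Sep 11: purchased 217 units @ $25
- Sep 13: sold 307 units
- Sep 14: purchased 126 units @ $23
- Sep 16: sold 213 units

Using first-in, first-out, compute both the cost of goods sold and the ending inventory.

Sep 13, 307 sold [FIFO — oldest first]: 192 @ $19 + 81 @ $22 + 34 @ $24 = $6,246
Sep 16, 213 sold [FIFO — oldest first]: 149 @ $24 + 64 @ $25 = $5,176
Total COGS = $6,246 + $5,176 = $11,422
Ending inventory: 153 @ $25 + 126 @ $23 = $6,723
Check: goods available $18,145 = COGS $11,422 + ending $6,723

COGS = $11,422; ending inventory = $6,723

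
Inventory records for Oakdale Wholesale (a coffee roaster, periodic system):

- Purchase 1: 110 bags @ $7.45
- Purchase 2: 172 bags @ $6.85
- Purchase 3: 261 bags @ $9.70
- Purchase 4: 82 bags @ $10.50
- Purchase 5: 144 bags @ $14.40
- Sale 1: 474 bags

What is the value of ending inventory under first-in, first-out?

Sale 1 (474) [FIFO — oldest first]: 110 @ $7.45 + 172 @ $6.85 + 192 @ $9.70 = $3,860.10
Ending inventory: 69 @ $9.70 + 82 @ $10.50 + 144 @ $14.40 = $3,603.90

Ending inventory = $3,603.90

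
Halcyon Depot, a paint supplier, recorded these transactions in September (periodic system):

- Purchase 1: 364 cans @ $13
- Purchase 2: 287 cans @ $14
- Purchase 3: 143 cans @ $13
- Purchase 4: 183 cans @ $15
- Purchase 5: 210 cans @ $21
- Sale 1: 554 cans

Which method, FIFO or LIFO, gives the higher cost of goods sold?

LIFO

FIFO COGS: 364 @ $13 + 190 @ $14 = $7,392
LIFO COGS: 210 @ $21 + 183 @ $15 + 143 @ $13 + 18 @ $14 = $9,266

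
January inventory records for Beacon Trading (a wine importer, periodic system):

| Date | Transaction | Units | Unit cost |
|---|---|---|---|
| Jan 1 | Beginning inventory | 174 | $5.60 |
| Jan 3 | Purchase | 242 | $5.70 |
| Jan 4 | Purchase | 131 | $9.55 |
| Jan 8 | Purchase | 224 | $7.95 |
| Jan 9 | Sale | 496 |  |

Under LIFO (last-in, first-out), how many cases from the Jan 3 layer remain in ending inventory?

Jan 9, 496 sold [LIFO — newest first]: 224 @ $7.95 + 131 @ $9.55 + 141 @ $5.70 = $3,835.55
Ending inventory: 174 @ $5.60 + 101 @ $5.70 = $1,550.10
Check: goods available $5,385.65 = COGS $3,835.55 + ending $1,550.10

101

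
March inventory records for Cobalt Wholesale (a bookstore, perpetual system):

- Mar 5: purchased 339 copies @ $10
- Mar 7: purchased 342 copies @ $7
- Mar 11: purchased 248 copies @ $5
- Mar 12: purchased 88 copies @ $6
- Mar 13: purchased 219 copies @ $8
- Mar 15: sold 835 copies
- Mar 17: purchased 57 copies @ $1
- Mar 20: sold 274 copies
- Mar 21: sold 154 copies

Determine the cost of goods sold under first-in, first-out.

Mar 15, 835 sold [FIFO — oldest first]: 339 @ $10 + 342 @ $7 + 154 @ $5 = $6,554
Mar 20, 274 sold [FIFO — oldest first]: 94 @ $5 + 88 @ $6 + 92 @ $8 = $1,734
Mar 21, 154 sold [FIFO — oldest first]: 127 @ $8 + 27 @ $1 = $1,043
Total COGS = $6,554 + $1,734 + $1,043 = $9,331
Ending inventory: 30 @ $1 = $30
Check: goods available $9,361 = COGS $9,331 + ending $30

COGS = $9,331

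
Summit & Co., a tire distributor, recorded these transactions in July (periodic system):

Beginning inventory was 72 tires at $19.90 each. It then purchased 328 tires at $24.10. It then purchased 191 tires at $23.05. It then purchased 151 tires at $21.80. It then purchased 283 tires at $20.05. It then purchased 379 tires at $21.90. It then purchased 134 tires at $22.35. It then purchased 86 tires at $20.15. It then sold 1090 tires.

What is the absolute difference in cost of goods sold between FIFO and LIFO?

FIFO COGS: 72 @ $19.90 + 328 @ $24.10 + 191 @ $23.05 + 151 @ $21.80 + 283 @ $20.05 + 65 @ $21.90 = $24,129.60
LIFO COGS: 86 @ $20.15 + 134 @ $22.35 + 379 @ $21.90 + 283 @ $20.05 + 151 @ $21.80 + 57 @ $23.05 = $23,307.70
Difference = |$24,129.60 − $23,307.70| = $821.90

$821.90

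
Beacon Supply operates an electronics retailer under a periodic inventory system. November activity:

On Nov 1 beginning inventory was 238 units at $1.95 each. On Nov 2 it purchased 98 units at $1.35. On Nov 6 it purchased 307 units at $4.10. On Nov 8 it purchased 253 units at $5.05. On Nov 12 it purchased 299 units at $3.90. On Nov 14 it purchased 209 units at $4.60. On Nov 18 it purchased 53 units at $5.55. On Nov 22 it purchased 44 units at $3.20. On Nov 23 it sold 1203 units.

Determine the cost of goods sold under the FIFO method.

Nov 23, 1203 sold [FIFO — oldest first]: 238 @ $1.95 + 98 @ $1.35 + 307 @ $4.10 + 253 @ $5.05 + 299 @ $3.90 + 8 @ $4.60 = $4,335.65
Ending inventory: 201 @ $4.60 + 53 @ $5.55 + 44 @ $3.20 = $1,359.55

COGS = $4,335.65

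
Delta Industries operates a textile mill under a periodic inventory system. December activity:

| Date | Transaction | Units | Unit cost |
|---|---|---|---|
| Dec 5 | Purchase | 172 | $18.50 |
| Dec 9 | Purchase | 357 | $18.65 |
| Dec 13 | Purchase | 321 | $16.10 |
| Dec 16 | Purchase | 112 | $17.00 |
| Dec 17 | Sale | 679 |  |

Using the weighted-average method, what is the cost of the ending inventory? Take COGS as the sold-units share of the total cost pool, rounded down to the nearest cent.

Dec 17, sell 679: 679/962 × $16,912.15 → $11,936.95
Ending inventory (cost pool remaining) = $4,975.20

Ending inventory = $4,975.20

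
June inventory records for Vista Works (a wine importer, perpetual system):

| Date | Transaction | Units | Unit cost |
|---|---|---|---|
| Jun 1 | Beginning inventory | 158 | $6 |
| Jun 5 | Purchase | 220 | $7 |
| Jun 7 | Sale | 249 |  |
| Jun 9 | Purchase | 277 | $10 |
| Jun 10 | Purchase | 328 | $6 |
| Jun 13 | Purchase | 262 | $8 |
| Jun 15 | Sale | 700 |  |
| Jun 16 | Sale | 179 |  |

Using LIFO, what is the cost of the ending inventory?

Ending inventory = $702

Jun 7, 249 sold [LIFO — newest first]: 220 @ $7 + 29 @ $6 = $1,714
Jun 15, 700 sold [LIFO — newest first]: 262 @ $8 + 328 @ $6 + 110 @ $10 = $5,164
Jun 16, 179 sold [LIFO — newest first]: 167 @ $10 + 12 @ $6 = $1,742
Total COGS = $1,714 + $5,164 + $1,742 = $8,620
Ending inventory: 117 @ $6 = $702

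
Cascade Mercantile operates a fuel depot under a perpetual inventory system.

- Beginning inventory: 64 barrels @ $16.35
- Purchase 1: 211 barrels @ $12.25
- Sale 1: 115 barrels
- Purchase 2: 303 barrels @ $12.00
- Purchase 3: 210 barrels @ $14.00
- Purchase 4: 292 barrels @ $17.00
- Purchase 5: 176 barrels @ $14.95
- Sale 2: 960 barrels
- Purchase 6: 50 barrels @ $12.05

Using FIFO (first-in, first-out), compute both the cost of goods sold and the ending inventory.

COGS = $15,086.15; ending inventory = $3,318.70

Sale 1 (115) [FIFO — oldest first]: 64 @ $16.35 + 51 @ $12.25 = $1,671.15
Sale 2 (960) [FIFO — oldest first]: 160 @ $12.25 + 303 @ $12.00 + 210 @ $14.00 + 287 @ $17.00 = $13,415.00
Total COGS = $1,671.15 + $13,415.00 = $15,086.15
Ending inventory: 5 @ $17.00 + 176 @ $14.95 + 50 @ $12.05 = $3,318.70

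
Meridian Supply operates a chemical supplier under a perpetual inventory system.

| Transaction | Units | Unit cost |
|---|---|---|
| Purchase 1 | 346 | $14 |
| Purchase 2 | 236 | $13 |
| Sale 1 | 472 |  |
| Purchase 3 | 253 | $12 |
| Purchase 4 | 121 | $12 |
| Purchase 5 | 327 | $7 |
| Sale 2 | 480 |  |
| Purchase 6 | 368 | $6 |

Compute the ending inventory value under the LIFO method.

Ending inventory = $6,400

Sale 1 (472) [LIFO — newest first]: 236 @ $13 + 236 @ $14 = $6,372
Sale 2 (480) [LIFO — newest first]: 327 @ $7 + 121 @ $12 + 32 @ $12 = $4,125
Total COGS = $6,372 + $4,125 = $10,497
Ending inventory: 110 @ $14 + 221 @ $12 + 368 @ $6 = $6,400
Check: goods available $16,897 = COGS $10,497 + ending $6,400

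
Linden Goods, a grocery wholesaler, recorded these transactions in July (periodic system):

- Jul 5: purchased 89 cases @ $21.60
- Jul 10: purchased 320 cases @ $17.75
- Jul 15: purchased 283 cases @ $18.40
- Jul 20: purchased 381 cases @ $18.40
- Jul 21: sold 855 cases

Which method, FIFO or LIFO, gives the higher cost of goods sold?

FIFO COGS: 89 @ $21.60 + 320 @ $17.75 + 283 @ $18.40 + 163 @ $18.40 = $15,808.80
LIFO COGS: 381 @ $18.40 + 283 @ $18.40 + 191 @ $17.75 = $15,607.85

FIFO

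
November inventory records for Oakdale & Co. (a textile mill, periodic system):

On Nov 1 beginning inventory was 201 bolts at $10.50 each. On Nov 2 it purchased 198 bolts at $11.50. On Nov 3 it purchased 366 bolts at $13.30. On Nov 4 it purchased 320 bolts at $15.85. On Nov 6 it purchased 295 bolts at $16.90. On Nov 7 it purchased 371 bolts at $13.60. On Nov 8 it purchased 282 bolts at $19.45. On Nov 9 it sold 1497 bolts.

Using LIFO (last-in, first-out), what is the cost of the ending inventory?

Nov 9, 1497 sold [LIFO — newest first]: 282 @ $19.45 + 371 @ $13.60 + 295 @ $16.90 + 320 @ $15.85 + 229 @ $13.30 = $23,633.70
Ending inventory: 201 @ $10.50 + 198 @ $11.50 + 137 @ $13.30 = $6,209.60

Ending inventory = $6,209.60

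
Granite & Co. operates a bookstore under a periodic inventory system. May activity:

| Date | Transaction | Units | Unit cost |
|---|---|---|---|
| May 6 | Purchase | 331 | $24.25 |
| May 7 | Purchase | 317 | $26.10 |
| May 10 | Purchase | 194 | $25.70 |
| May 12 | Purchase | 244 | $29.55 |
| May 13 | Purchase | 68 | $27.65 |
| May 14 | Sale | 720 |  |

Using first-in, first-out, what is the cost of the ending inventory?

May 14, 720 sold [FIFO — oldest first]: 331 @ $24.25 + 317 @ $26.10 + 72 @ $25.70 = $18,150.85
Ending inventory: 122 @ $25.70 + 244 @ $29.55 + 68 @ $27.65 = $12,225.80
Check: goods available $30,376.65 = COGS $18,150.85 + ending $12,225.80

Ending inventory = $12,225.80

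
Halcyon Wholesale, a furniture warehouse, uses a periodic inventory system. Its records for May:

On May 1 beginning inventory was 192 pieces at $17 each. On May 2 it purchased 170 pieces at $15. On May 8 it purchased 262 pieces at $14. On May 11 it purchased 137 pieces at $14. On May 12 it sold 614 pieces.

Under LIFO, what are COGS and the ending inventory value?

May 12, 614 sold [LIFO — newest first]: 137 @ $14 + 262 @ $14 + 170 @ $15 + 45 @ $17 = $8,901
Ending inventory: 147 @ $17 = $2,499
Check: goods available $11,400 = COGS $8,901 + ending $2,499

COGS = $8,901; ending inventory = $2,499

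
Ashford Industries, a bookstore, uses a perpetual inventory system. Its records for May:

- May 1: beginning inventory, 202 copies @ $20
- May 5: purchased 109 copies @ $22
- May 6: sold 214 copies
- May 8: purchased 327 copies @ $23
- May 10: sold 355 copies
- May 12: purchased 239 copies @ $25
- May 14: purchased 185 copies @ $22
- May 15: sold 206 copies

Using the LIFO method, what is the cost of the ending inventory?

Ending inventory = $6,830

May 6, 214 sold [LIFO — newest first]: 109 @ $22 + 105 @ $20 = $4,498
May 10, 355 sold [LIFO — newest first]: 327 @ $23 + 28 @ $20 = $8,081
May 15, 206 sold [LIFO — newest first]: 185 @ $22 + 21 @ $25 = $4,595
Total COGS = $4,498 + $8,081 + $4,595 = $17,174
Ending inventory: 69 @ $20 + 218 @ $25 = $6,830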